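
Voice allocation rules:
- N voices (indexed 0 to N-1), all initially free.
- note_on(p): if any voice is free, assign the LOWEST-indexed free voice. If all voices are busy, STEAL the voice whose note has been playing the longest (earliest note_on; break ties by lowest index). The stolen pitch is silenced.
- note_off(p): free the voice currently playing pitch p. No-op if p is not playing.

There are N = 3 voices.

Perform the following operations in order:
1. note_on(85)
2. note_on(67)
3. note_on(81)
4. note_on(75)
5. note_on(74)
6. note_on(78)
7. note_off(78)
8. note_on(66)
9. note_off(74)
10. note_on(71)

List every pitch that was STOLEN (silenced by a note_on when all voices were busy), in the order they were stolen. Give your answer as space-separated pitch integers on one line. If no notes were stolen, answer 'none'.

Op 1: note_on(85): voice 0 is free -> assigned | voices=[85 - -]
Op 2: note_on(67): voice 1 is free -> assigned | voices=[85 67 -]
Op 3: note_on(81): voice 2 is free -> assigned | voices=[85 67 81]
Op 4: note_on(75): all voices busy, STEAL voice 0 (pitch 85, oldest) -> assign | voices=[75 67 81]
Op 5: note_on(74): all voices busy, STEAL voice 1 (pitch 67, oldest) -> assign | voices=[75 74 81]
Op 6: note_on(78): all voices busy, STEAL voice 2 (pitch 81, oldest) -> assign | voices=[75 74 78]
Op 7: note_off(78): free voice 2 | voices=[75 74 -]
Op 8: note_on(66): voice 2 is free -> assigned | voices=[75 74 66]
Op 9: note_off(74): free voice 1 | voices=[75 - 66]
Op 10: note_on(71): voice 1 is free -> assigned | voices=[75 71 66]

Answer: 85 67 81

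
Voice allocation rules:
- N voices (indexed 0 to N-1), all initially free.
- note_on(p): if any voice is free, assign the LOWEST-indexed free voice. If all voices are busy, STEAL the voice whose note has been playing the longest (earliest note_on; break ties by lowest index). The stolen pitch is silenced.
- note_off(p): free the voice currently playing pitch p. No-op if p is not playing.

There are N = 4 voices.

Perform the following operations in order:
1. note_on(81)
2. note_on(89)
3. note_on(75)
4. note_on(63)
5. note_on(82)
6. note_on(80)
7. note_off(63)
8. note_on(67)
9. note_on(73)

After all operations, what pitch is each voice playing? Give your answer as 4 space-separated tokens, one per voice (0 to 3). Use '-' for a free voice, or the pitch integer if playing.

Op 1: note_on(81): voice 0 is free -> assigned | voices=[81 - - -]
Op 2: note_on(89): voice 1 is free -> assigned | voices=[81 89 - -]
Op 3: note_on(75): voice 2 is free -> assigned | voices=[81 89 75 -]
Op 4: note_on(63): voice 3 is free -> assigned | voices=[81 89 75 63]
Op 5: note_on(82): all voices busy, STEAL voice 0 (pitch 81, oldest) -> assign | voices=[82 89 75 63]
Op 6: note_on(80): all voices busy, STEAL voice 1 (pitch 89, oldest) -> assign | voices=[82 80 75 63]
Op 7: note_off(63): free voice 3 | voices=[82 80 75 -]
Op 8: note_on(67): voice 3 is free -> assigned | voices=[82 80 75 67]
Op 9: note_on(73): all voices busy, STEAL voice 2 (pitch 75, oldest) -> assign | voices=[82 80 73 67]

Answer: 82 80 73 67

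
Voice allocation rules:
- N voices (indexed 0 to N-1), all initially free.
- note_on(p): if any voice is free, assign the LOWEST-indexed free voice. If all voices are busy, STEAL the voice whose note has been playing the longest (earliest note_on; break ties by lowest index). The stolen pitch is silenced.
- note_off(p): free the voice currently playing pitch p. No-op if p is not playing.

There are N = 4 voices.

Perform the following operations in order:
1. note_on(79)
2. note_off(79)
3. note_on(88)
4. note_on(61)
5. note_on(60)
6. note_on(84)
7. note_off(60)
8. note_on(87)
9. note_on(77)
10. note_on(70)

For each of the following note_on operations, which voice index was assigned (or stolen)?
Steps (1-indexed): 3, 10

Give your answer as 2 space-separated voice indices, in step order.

Answer: 0 1

Derivation:
Op 1: note_on(79): voice 0 is free -> assigned | voices=[79 - - -]
Op 2: note_off(79): free voice 0 | voices=[- - - -]
Op 3: note_on(88): voice 0 is free -> assigned | voices=[88 - - -]
Op 4: note_on(61): voice 1 is free -> assigned | voices=[88 61 - -]
Op 5: note_on(60): voice 2 is free -> assigned | voices=[88 61 60 -]
Op 6: note_on(84): voice 3 is free -> assigned | voices=[88 61 60 84]
Op 7: note_off(60): free voice 2 | voices=[88 61 - 84]
Op 8: note_on(87): voice 2 is free -> assigned | voices=[88 61 87 84]
Op 9: note_on(77): all voices busy, STEAL voice 0 (pitch 88, oldest) -> assign | voices=[77 61 87 84]
Op 10: note_on(70): all voices busy, STEAL voice 1 (pitch 61, oldest) -> assign | voices=[77 70 87 84]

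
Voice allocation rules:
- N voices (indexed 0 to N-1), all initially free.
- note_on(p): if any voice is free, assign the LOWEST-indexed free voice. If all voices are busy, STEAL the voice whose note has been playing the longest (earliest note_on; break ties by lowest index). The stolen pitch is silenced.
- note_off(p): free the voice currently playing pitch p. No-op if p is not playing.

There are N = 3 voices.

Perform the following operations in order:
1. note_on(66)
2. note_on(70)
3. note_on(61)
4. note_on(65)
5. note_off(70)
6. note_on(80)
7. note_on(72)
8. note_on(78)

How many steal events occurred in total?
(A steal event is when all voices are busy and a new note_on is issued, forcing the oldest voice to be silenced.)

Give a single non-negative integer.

Op 1: note_on(66): voice 0 is free -> assigned | voices=[66 - -]
Op 2: note_on(70): voice 1 is free -> assigned | voices=[66 70 -]
Op 3: note_on(61): voice 2 is free -> assigned | voices=[66 70 61]
Op 4: note_on(65): all voices busy, STEAL voice 0 (pitch 66, oldest) -> assign | voices=[65 70 61]
Op 5: note_off(70): free voice 1 | voices=[65 - 61]
Op 6: note_on(80): voice 1 is free -> assigned | voices=[65 80 61]
Op 7: note_on(72): all voices busy, STEAL voice 2 (pitch 61, oldest) -> assign | voices=[65 80 72]
Op 8: note_on(78): all voices busy, STEAL voice 0 (pitch 65, oldest) -> assign | voices=[78 80 72]

Answer: 3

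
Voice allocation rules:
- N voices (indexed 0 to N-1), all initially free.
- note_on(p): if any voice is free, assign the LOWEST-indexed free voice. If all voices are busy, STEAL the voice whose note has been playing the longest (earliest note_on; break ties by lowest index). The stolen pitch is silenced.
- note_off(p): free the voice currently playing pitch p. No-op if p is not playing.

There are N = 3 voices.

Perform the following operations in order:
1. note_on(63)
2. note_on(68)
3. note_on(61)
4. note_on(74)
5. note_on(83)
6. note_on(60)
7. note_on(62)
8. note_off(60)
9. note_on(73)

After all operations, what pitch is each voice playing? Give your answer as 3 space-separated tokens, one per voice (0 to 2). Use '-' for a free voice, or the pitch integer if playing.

Op 1: note_on(63): voice 0 is free -> assigned | voices=[63 - -]
Op 2: note_on(68): voice 1 is free -> assigned | voices=[63 68 -]
Op 3: note_on(61): voice 2 is free -> assigned | voices=[63 68 61]
Op 4: note_on(74): all voices busy, STEAL voice 0 (pitch 63, oldest) -> assign | voices=[74 68 61]
Op 5: note_on(83): all voices busy, STEAL voice 1 (pitch 68, oldest) -> assign | voices=[74 83 61]
Op 6: note_on(60): all voices busy, STEAL voice 2 (pitch 61, oldest) -> assign | voices=[74 83 60]
Op 7: note_on(62): all voices busy, STEAL voice 0 (pitch 74, oldest) -> assign | voices=[62 83 60]
Op 8: note_off(60): free voice 2 | voices=[62 83 -]
Op 9: note_on(73): voice 2 is free -> assigned | voices=[62 83 73]

Answer: 62 83 73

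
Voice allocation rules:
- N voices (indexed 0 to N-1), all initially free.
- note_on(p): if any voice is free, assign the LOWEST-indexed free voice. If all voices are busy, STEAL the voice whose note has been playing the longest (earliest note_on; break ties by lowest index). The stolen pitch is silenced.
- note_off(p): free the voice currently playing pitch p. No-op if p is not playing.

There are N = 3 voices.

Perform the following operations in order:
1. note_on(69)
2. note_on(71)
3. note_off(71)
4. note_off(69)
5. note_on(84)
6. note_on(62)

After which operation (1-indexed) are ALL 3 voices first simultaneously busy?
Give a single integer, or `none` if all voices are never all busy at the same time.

Answer: none

Derivation:
Op 1: note_on(69): voice 0 is free -> assigned | voices=[69 - -]
Op 2: note_on(71): voice 1 is free -> assigned | voices=[69 71 -]
Op 3: note_off(71): free voice 1 | voices=[69 - -]
Op 4: note_off(69): free voice 0 | voices=[- - -]
Op 5: note_on(84): voice 0 is free -> assigned | voices=[84 - -]
Op 6: note_on(62): voice 1 is free -> assigned | voices=[84 62 -]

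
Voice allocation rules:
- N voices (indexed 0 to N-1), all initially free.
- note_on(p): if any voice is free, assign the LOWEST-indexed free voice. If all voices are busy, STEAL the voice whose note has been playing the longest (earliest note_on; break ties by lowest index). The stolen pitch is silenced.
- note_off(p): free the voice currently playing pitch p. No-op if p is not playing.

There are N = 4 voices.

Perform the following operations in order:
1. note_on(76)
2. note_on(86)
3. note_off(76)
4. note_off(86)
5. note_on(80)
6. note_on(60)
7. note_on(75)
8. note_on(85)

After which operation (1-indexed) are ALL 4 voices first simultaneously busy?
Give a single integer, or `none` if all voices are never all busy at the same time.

Answer: 8

Derivation:
Op 1: note_on(76): voice 0 is free -> assigned | voices=[76 - - -]
Op 2: note_on(86): voice 1 is free -> assigned | voices=[76 86 - -]
Op 3: note_off(76): free voice 0 | voices=[- 86 - -]
Op 4: note_off(86): free voice 1 | voices=[- - - -]
Op 5: note_on(80): voice 0 is free -> assigned | voices=[80 - - -]
Op 6: note_on(60): voice 1 is free -> assigned | voices=[80 60 - -]
Op 7: note_on(75): voice 2 is free -> assigned | voices=[80 60 75 -]
Op 8: note_on(85): voice 3 is free -> assigned | voices=[80 60 75 85]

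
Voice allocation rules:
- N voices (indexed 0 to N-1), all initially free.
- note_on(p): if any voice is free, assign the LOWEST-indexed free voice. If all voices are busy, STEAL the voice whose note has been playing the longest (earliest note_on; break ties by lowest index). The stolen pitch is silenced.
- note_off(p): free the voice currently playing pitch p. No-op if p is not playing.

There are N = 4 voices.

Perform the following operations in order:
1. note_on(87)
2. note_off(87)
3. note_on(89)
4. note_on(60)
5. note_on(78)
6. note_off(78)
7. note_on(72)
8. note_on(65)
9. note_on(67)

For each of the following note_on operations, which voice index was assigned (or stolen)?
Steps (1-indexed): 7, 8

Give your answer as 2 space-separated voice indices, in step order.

Op 1: note_on(87): voice 0 is free -> assigned | voices=[87 - - -]
Op 2: note_off(87): free voice 0 | voices=[- - - -]
Op 3: note_on(89): voice 0 is free -> assigned | voices=[89 - - -]
Op 4: note_on(60): voice 1 is free -> assigned | voices=[89 60 - -]
Op 5: note_on(78): voice 2 is free -> assigned | voices=[89 60 78 -]
Op 6: note_off(78): free voice 2 | voices=[89 60 - -]
Op 7: note_on(72): voice 2 is free -> assigned | voices=[89 60 72 -]
Op 8: note_on(65): voice 3 is free -> assigned | voices=[89 60 72 65]
Op 9: note_on(67): all voices busy, STEAL voice 0 (pitch 89, oldest) -> assign | voices=[67 60 72 65]

Answer: 2 3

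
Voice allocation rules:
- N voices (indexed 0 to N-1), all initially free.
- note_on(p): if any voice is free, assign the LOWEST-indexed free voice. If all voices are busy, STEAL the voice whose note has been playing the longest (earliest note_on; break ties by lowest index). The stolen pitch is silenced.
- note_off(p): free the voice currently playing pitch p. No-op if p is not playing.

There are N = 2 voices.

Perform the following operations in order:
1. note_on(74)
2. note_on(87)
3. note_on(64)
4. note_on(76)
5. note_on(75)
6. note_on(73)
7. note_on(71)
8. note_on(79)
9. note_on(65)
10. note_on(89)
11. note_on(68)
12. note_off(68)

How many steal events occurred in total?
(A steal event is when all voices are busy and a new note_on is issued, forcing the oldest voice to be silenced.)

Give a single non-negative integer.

Op 1: note_on(74): voice 0 is free -> assigned | voices=[74 -]
Op 2: note_on(87): voice 1 is free -> assigned | voices=[74 87]
Op 3: note_on(64): all voices busy, STEAL voice 0 (pitch 74, oldest) -> assign | voices=[64 87]
Op 4: note_on(76): all voices busy, STEAL voice 1 (pitch 87, oldest) -> assign | voices=[64 76]
Op 5: note_on(75): all voices busy, STEAL voice 0 (pitch 64, oldest) -> assign | voices=[75 76]
Op 6: note_on(73): all voices busy, STEAL voice 1 (pitch 76, oldest) -> assign | voices=[75 73]
Op 7: note_on(71): all voices busy, STEAL voice 0 (pitch 75, oldest) -> assign | voices=[71 73]
Op 8: note_on(79): all voices busy, STEAL voice 1 (pitch 73, oldest) -> assign | voices=[71 79]
Op 9: note_on(65): all voices busy, STEAL voice 0 (pitch 71, oldest) -> assign | voices=[65 79]
Op 10: note_on(89): all voices busy, STEAL voice 1 (pitch 79, oldest) -> assign | voices=[65 89]
Op 11: note_on(68): all voices busy, STEAL voice 0 (pitch 65, oldest) -> assign | voices=[68 89]
Op 12: note_off(68): free voice 0 | voices=[- 89]

Answer: 9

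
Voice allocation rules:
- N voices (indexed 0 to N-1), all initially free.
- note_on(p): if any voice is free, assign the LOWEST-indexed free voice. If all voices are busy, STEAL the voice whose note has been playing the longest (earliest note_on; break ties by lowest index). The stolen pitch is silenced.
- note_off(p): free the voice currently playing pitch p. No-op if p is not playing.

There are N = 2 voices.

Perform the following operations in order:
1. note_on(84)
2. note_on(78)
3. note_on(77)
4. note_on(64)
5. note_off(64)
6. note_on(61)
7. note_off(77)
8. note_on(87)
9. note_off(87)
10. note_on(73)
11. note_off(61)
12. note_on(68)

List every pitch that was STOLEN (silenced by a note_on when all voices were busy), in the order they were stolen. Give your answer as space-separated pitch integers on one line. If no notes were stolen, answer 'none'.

Answer: 84 78

Derivation:
Op 1: note_on(84): voice 0 is free -> assigned | voices=[84 -]
Op 2: note_on(78): voice 1 is free -> assigned | voices=[84 78]
Op 3: note_on(77): all voices busy, STEAL voice 0 (pitch 84, oldest) -> assign | voices=[77 78]
Op 4: note_on(64): all voices busy, STEAL voice 1 (pitch 78, oldest) -> assign | voices=[77 64]
Op 5: note_off(64): free voice 1 | voices=[77 -]
Op 6: note_on(61): voice 1 is free -> assigned | voices=[77 61]
Op 7: note_off(77): free voice 0 | voices=[- 61]
Op 8: note_on(87): voice 0 is free -> assigned | voices=[87 61]
Op 9: note_off(87): free voice 0 | voices=[- 61]
Op 10: note_on(73): voice 0 is free -> assigned | voices=[73 61]
Op 11: note_off(61): free voice 1 | voices=[73 -]
Op 12: note_on(68): voice 1 is free -> assigned | voices=[73 68]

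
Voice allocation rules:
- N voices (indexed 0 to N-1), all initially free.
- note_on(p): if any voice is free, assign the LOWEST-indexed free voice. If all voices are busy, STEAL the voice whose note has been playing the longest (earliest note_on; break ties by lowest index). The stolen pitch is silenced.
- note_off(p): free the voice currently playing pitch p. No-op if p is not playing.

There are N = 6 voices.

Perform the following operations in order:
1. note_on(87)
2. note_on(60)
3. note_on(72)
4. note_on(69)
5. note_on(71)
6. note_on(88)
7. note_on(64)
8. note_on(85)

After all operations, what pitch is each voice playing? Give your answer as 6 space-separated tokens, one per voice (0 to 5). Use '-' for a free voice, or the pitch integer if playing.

Answer: 64 85 72 69 71 88

Derivation:
Op 1: note_on(87): voice 0 is free -> assigned | voices=[87 - - - - -]
Op 2: note_on(60): voice 1 is free -> assigned | voices=[87 60 - - - -]
Op 3: note_on(72): voice 2 is free -> assigned | voices=[87 60 72 - - -]
Op 4: note_on(69): voice 3 is free -> assigned | voices=[87 60 72 69 - -]
Op 5: note_on(71): voice 4 is free -> assigned | voices=[87 60 72 69 71 -]
Op 6: note_on(88): voice 5 is free -> assigned | voices=[87 60 72 69 71 88]
Op 7: note_on(64): all voices busy, STEAL voice 0 (pitch 87, oldest) -> assign | voices=[64 60 72 69 71 88]
Op 8: note_on(85): all voices busy, STEAL voice 1 (pitch 60, oldest) -> assign | voices=[64 85 72 69 71 88]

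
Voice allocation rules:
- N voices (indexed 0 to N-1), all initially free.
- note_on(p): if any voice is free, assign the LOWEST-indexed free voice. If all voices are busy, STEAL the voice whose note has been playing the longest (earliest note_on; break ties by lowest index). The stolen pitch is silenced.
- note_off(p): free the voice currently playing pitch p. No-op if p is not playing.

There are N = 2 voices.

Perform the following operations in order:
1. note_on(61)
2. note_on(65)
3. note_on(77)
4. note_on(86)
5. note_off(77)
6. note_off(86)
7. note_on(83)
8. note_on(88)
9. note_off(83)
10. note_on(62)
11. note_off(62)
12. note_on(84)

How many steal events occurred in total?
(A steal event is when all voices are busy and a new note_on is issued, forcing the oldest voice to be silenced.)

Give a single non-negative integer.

Answer: 2

Derivation:
Op 1: note_on(61): voice 0 is free -> assigned | voices=[61 -]
Op 2: note_on(65): voice 1 is free -> assigned | voices=[61 65]
Op 3: note_on(77): all voices busy, STEAL voice 0 (pitch 61, oldest) -> assign | voices=[77 65]
Op 4: note_on(86): all voices busy, STEAL voice 1 (pitch 65, oldest) -> assign | voices=[77 86]
Op 5: note_off(77): free voice 0 | voices=[- 86]
Op 6: note_off(86): free voice 1 | voices=[- -]
Op 7: note_on(83): voice 0 is free -> assigned | voices=[83 -]
Op 8: note_on(88): voice 1 is free -> assigned | voices=[83 88]
Op 9: note_off(83): free voice 0 | voices=[- 88]
Op 10: note_on(62): voice 0 is free -> assigned | voices=[62 88]
Op 11: note_off(62): free voice 0 | voices=[- 88]
Op 12: note_on(84): voice 0 is free -> assigned | voices=[84 88]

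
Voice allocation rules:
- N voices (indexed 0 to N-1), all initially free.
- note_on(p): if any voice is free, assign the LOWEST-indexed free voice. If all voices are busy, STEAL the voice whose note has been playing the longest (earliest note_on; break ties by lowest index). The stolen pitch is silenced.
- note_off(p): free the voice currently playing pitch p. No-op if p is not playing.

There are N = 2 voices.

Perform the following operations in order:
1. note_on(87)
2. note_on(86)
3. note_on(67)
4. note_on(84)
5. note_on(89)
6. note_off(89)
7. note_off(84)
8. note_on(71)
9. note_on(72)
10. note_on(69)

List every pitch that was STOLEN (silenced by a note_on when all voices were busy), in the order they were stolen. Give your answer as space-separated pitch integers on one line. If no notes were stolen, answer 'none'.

Answer: 87 86 67 71

Derivation:
Op 1: note_on(87): voice 0 is free -> assigned | voices=[87 -]
Op 2: note_on(86): voice 1 is free -> assigned | voices=[87 86]
Op 3: note_on(67): all voices busy, STEAL voice 0 (pitch 87, oldest) -> assign | voices=[67 86]
Op 4: note_on(84): all voices busy, STEAL voice 1 (pitch 86, oldest) -> assign | voices=[67 84]
Op 5: note_on(89): all voices busy, STEAL voice 0 (pitch 67, oldest) -> assign | voices=[89 84]
Op 6: note_off(89): free voice 0 | voices=[- 84]
Op 7: note_off(84): free voice 1 | voices=[- -]
Op 8: note_on(71): voice 0 is free -> assigned | voices=[71 -]
Op 9: note_on(72): voice 1 is free -> assigned | voices=[71 72]
Op 10: note_on(69): all voices busy, STEAL voice 0 (pitch 71, oldest) -> assign | voices=[69 72]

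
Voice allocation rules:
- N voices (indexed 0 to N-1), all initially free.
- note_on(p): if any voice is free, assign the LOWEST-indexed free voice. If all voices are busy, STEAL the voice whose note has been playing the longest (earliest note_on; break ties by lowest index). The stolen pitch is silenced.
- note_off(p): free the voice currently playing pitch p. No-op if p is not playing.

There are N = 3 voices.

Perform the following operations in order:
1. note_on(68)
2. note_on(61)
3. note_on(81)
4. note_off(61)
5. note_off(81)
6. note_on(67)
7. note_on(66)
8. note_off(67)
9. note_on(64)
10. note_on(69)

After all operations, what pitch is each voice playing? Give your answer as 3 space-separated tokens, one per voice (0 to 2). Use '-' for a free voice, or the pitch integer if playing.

Answer: 69 64 66

Derivation:
Op 1: note_on(68): voice 0 is free -> assigned | voices=[68 - -]
Op 2: note_on(61): voice 1 is free -> assigned | voices=[68 61 -]
Op 3: note_on(81): voice 2 is free -> assigned | voices=[68 61 81]
Op 4: note_off(61): free voice 1 | voices=[68 - 81]
Op 5: note_off(81): free voice 2 | voices=[68 - -]
Op 6: note_on(67): voice 1 is free -> assigned | voices=[68 67 -]
Op 7: note_on(66): voice 2 is free -> assigned | voices=[68 67 66]
Op 8: note_off(67): free voice 1 | voices=[68 - 66]
Op 9: note_on(64): voice 1 is free -> assigned | voices=[68 64 66]
Op 10: note_on(69): all voices busy, STEAL voice 0 (pitch 68, oldest) -> assign | voices=[69 64 66]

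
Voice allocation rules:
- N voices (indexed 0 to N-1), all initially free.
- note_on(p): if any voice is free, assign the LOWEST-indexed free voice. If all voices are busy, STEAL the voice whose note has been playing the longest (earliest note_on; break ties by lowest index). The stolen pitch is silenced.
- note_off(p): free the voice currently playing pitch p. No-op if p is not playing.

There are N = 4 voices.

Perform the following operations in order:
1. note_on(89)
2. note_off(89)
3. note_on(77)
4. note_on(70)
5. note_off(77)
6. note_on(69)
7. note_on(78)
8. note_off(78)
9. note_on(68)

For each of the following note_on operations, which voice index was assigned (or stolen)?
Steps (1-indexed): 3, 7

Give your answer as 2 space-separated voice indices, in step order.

Op 1: note_on(89): voice 0 is free -> assigned | voices=[89 - - -]
Op 2: note_off(89): free voice 0 | voices=[- - - -]
Op 3: note_on(77): voice 0 is free -> assigned | voices=[77 - - -]
Op 4: note_on(70): voice 1 is free -> assigned | voices=[77 70 - -]
Op 5: note_off(77): free voice 0 | voices=[- 70 - -]
Op 6: note_on(69): voice 0 is free -> assigned | voices=[69 70 - -]
Op 7: note_on(78): voice 2 is free -> assigned | voices=[69 70 78 -]
Op 8: note_off(78): free voice 2 | voices=[69 70 - -]
Op 9: note_on(68): voice 2 is free -> assigned | voices=[69 70 68 -]

Answer: 0 2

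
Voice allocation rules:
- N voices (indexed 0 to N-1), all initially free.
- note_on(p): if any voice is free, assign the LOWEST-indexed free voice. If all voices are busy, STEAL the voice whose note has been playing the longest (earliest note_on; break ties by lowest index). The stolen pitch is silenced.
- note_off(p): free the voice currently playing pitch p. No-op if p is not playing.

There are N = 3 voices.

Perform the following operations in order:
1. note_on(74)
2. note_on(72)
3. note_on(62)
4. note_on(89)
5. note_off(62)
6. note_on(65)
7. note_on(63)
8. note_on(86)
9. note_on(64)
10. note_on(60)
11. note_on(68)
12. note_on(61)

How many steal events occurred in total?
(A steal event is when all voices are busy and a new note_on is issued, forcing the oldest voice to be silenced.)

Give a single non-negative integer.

Answer: 7

Derivation:
Op 1: note_on(74): voice 0 is free -> assigned | voices=[74 - -]
Op 2: note_on(72): voice 1 is free -> assigned | voices=[74 72 -]
Op 3: note_on(62): voice 2 is free -> assigned | voices=[74 72 62]
Op 4: note_on(89): all voices busy, STEAL voice 0 (pitch 74, oldest) -> assign | voices=[89 72 62]
Op 5: note_off(62): free voice 2 | voices=[89 72 -]
Op 6: note_on(65): voice 2 is free -> assigned | voices=[89 72 65]
Op 7: note_on(63): all voices busy, STEAL voice 1 (pitch 72, oldest) -> assign | voices=[89 63 65]
Op 8: note_on(86): all voices busy, STEAL voice 0 (pitch 89, oldest) -> assign | voices=[86 63 65]
Op 9: note_on(64): all voices busy, STEAL voice 2 (pitch 65, oldest) -> assign | voices=[86 63 64]
Op 10: note_on(60): all voices busy, STEAL voice 1 (pitch 63, oldest) -> assign | voices=[86 60 64]
Op 11: note_on(68): all voices busy, STEAL voice 0 (pitch 86, oldest) -> assign | voices=[68 60 64]
Op 12: note_on(61): all voices busy, STEAL voice 2 (pitch 64, oldest) -> assign | voices=[68 60 61]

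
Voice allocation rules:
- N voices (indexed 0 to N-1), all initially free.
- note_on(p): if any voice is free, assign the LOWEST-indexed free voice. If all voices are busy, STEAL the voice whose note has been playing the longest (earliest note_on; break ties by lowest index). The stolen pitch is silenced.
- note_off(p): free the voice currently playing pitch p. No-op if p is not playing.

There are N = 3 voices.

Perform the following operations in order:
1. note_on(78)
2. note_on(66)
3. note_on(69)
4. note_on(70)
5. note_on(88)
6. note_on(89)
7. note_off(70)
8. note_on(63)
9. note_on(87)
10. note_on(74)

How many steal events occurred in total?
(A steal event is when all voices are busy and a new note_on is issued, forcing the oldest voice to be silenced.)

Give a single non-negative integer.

Op 1: note_on(78): voice 0 is free -> assigned | voices=[78 - -]
Op 2: note_on(66): voice 1 is free -> assigned | voices=[78 66 -]
Op 3: note_on(69): voice 2 is free -> assigned | voices=[78 66 69]
Op 4: note_on(70): all voices busy, STEAL voice 0 (pitch 78, oldest) -> assign | voices=[70 66 69]
Op 5: note_on(88): all voices busy, STEAL voice 1 (pitch 66, oldest) -> assign | voices=[70 88 69]
Op 6: note_on(89): all voices busy, STEAL voice 2 (pitch 69, oldest) -> assign | voices=[70 88 89]
Op 7: note_off(70): free voice 0 | voices=[- 88 89]
Op 8: note_on(63): voice 0 is free -> assigned | voices=[63 88 89]
Op 9: note_on(87): all voices busy, STEAL voice 1 (pitch 88, oldest) -> assign | voices=[63 87 89]
Op 10: note_on(74): all voices busy, STEAL voice 2 (pitch 89, oldest) -> assign | voices=[63 87 74]

Answer: 5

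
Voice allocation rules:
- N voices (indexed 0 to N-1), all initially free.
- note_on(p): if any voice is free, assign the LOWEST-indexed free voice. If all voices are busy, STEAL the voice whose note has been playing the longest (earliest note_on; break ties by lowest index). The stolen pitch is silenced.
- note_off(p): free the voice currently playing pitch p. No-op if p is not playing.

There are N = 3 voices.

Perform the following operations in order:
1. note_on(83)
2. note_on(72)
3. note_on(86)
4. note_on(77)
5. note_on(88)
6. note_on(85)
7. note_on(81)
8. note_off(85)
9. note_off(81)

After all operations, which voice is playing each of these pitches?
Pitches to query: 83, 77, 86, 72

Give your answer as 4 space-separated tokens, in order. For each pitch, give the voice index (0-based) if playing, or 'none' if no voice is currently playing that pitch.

Op 1: note_on(83): voice 0 is free -> assigned | voices=[83 - -]
Op 2: note_on(72): voice 1 is free -> assigned | voices=[83 72 -]
Op 3: note_on(86): voice 2 is free -> assigned | voices=[83 72 86]
Op 4: note_on(77): all voices busy, STEAL voice 0 (pitch 83, oldest) -> assign | voices=[77 72 86]
Op 5: note_on(88): all voices busy, STEAL voice 1 (pitch 72, oldest) -> assign | voices=[77 88 86]
Op 6: note_on(85): all voices busy, STEAL voice 2 (pitch 86, oldest) -> assign | voices=[77 88 85]
Op 7: note_on(81): all voices busy, STEAL voice 0 (pitch 77, oldest) -> assign | voices=[81 88 85]
Op 8: note_off(85): free voice 2 | voices=[81 88 -]
Op 9: note_off(81): free voice 0 | voices=[- 88 -]

Answer: none none none none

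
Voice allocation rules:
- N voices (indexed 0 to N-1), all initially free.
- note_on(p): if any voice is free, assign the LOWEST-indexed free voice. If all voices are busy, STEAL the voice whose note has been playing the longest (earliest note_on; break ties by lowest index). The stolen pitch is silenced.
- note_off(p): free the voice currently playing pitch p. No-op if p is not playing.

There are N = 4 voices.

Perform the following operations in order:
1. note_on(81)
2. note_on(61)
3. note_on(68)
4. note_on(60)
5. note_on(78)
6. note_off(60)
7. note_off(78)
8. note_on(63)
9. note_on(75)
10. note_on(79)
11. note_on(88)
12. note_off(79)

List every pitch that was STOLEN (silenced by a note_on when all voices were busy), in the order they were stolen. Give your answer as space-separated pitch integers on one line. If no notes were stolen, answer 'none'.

Op 1: note_on(81): voice 0 is free -> assigned | voices=[81 - - -]
Op 2: note_on(61): voice 1 is free -> assigned | voices=[81 61 - -]
Op 3: note_on(68): voice 2 is free -> assigned | voices=[81 61 68 -]
Op 4: note_on(60): voice 3 is free -> assigned | voices=[81 61 68 60]
Op 5: note_on(78): all voices busy, STEAL voice 0 (pitch 81, oldest) -> assign | voices=[78 61 68 60]
Op 6: note_off(60): free voice 3 | voices=[78 61 68 -]
Op 7: note_off(78): free voice 0 | voices=[- 61 68 -]
Op 8: note_on(63): voice 0 is free -> assigned | voices=[63 61 68 -]
Op 9: note_on(75): voice 3 is free -> assigned | voices=[63 61 68 75]
Op 10: note_on(79): all voices busy, STEAL voice 1 (pitch 61, oldest) -> assign | voices=[63 79 68 75]
Op 11: note_on(88): all voices busy, STEAL voice 2 (pitch 68, oldest) -> assign | voices=[63 79 88 75]
Op 12: note_off(79): free voice 1 | voices=[63 - 88 75]

Answer: 81 61 68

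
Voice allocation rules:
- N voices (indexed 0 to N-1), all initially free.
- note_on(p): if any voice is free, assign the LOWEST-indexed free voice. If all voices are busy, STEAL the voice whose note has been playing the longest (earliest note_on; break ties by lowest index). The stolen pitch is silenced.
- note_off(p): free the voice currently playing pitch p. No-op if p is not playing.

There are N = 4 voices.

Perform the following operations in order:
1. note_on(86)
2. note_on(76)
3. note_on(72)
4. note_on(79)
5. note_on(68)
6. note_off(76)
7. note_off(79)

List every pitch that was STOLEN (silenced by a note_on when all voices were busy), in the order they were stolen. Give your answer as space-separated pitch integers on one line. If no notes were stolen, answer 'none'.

Op 1: note_on(86): voice 0 is free -> assigned | voices=[86 - - -]
Op 2: note_on(76): voice 1 is free -> assigned | voices=[86 76 - -]
Op 3: note_on(72): voice 2 is free -> assigned | voices=[86 76 72 -]
Op 4: note_on(79): voice 3 is free -> assigned | voices=[86 76 72 79]
Op 5: note_on(68): all voices busy, STEAL voice 0 (pitch 86, oldest) -> assign | voices=[68 76 72 79]
Op 6: note_off(76): free voice 1 | voices=[68 - 72 79]
Op 7: note_off(79): free voice 3 | voices=[68 - 72 -]

Answer: 86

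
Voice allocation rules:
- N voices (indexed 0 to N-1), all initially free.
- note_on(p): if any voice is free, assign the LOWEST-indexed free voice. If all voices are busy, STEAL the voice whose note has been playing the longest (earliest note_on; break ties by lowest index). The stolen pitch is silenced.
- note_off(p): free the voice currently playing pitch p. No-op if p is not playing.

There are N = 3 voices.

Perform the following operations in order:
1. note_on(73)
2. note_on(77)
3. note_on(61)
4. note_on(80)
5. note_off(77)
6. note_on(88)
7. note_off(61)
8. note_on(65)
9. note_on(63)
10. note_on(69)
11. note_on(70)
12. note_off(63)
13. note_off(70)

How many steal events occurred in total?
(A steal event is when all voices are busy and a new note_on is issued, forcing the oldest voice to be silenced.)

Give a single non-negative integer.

Op 1: note_on(73): voice 0 is free -> assigned | voices=[73 - -]
Op 2: note_on(77): voice 1 is free -> assigned | voices=[73 77 -]
Op 3: note_on(61): voice 2 is free -> assigned | voices=[73 77 61]
Op 4: note_on(80): all voices busy, STEAL voice 0 (pitch 73, oldest) -> assign | voices=[80 77 61]
Op 5: note_off(77): free voice 1 | voices=[80 - 61]
Op 6: note_on(88): voice 1 is free -> assigned | voices=[80 88 61]
Op 7: note_off(61): free voice 2 | voices=[80 88 -]
Op 8: note_on(65): voice 2 is free -> assigned | voices=[80 88 65]
Op 9: note_on(63): all voices busy, STEAL voice 0 (pitch 80, oldest) -> assign | voices=[63 88 65]
Op 10: note_on(69): all voices busy, STEAL voice 1 (pitch 88, oldest) -> assign | voices=[63 69 65]
Op 11: note_on(70): all voices busy, STEAL voice 2 (pitch 65, oldest) -> assign | voices=[63 69 70]
Op 12: note_off(63): free voice 0 | voices=[- 69 70]
Op 13: note_off(70): free voice 2 | voices=[- 69 -]

Answer: 4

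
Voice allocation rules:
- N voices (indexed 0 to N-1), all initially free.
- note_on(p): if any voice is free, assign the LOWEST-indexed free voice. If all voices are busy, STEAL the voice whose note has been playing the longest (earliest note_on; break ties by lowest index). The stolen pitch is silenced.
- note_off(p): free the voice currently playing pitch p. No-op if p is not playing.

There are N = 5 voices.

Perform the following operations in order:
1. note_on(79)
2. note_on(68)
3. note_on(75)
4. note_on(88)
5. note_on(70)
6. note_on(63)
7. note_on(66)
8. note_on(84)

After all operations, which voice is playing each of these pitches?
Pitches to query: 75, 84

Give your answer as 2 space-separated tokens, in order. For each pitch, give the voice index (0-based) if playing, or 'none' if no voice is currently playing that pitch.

Answer: none 2

Derivation:
Op 1: note_on(79): voice 0 is free -> assigned | voices=[79 - - - -]
Op 2: note_on(68): voice 1 is free -> assigned | voices=[79 68 - - -]
Op 3: note_on(75): voice 2 is free -> assigned | voices=[79 68 75 - -]
Op 4: note_on(88): voice 3 is free -> assigned | voices=[79 68 75 88 -]
Op 5: note_on(70): voice 4 is free -> assigned | voices=[79 68 75 88 70]
Op 6: note_on(63): all voices busy, STEAL voice 0 (pitch 79, oldest) -> assign | voices=[63 68 75 88 70]
Op 7: note_on(66): all voices busy, STEAL voice 1 (pitch 68, oldest) -> assign | voices=[63 66 75 88 70]
Op 8: note_on(84): all voices busy, STEAL voice 2 (pitch 75, oldest) -> assign | voices=[63 66 84 88 70]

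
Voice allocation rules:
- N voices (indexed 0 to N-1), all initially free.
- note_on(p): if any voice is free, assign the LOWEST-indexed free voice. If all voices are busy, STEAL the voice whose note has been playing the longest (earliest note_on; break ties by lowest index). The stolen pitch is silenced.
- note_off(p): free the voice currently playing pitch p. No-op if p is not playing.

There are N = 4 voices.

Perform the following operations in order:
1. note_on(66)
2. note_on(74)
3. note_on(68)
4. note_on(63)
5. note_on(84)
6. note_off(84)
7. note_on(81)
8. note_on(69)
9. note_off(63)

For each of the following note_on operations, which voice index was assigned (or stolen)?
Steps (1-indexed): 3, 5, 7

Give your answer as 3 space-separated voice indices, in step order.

Answer: 2 0 0

Derivation:
Op 1: note_on(66): voice 0 is free -> assigned | voices=[66 - - -]
Op 2: note_on(74): voice 1 is free -> assigned | voices=[66 74 - -]
Op 3: note_on(68): voice 2 is free -> assigned | voices=[66 74 68 -]
Op 4: note_on(63): voice 3 is free -> assigned | voices=[66 74 68 63]
Op 5: note_on(84): all voices busy, STEAL voice 0 (pitch 66, oldest) -> assign | voices=[84 74 68 63]
Op 6: note_off(84): free voice 0 | voices=[- 74 68 63]
Op 7: note_on(81): voice 0 is free -> assigned | voices=[81 74 68 63]
Op 8: note_on(69): all voices busy, STEAL voice 1 (pitch 74, oldest) -> assign | voices=[81 69 68 63]
Op 9: note_off(63): free voice 3 | voices=[81 69 68 -]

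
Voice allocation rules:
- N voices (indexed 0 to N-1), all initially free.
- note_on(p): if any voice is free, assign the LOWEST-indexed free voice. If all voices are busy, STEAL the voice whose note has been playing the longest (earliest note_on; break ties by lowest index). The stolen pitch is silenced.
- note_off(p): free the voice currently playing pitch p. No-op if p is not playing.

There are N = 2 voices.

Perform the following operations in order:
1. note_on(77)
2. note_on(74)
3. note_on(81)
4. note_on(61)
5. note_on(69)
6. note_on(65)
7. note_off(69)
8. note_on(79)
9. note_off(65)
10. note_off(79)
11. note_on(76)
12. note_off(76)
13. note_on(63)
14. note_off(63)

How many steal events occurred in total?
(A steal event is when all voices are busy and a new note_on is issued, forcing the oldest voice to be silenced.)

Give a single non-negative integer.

Answer: 4

Derivation:
Op 1: note_on(77): voice 0 is free -> assigned | voices=[77 -]
Op 2: note_on(74): voice 1 is free -> assigned | voices=[77 74]
Op 3: note_on(81): all voices busy, STEAL voice 0 (pitch 77, oldest) -> assign | voices=[81 74]
Op 4: note_on(61): all voices busy, STEAL voice 1 (pitch 74, oldest) -> assign | voices=[81 61]
Op 5: note_on(69): all voices busy, STEAL voice 0 (pitch 81, oldest) -> assign | voices=[69 61]
Op 6: note_on(65): all voices busy, STEAL voice 1 (pitch 61, oldest) -> assign | voices=[69 65]
Op 7: note_off(69): free voice 0 | voices=[- 65]
Op 8: note_on(79): voice 0 is free -> assigned | voices=[79 65]
Op 9: note_off(65): free voice 1 | voices=[79 -]
Op 10: note_off(79): free voice 0 | voices=[- -]
Op 11: note_on(76): voice 0 is free -> assigned | voices=[76 -]
Op 12: note_off(76): free voice 0 | voices=[- -]
Op 13: note_on(63): voice 0 is free -> assigned | voices=[63 -]
Op 14: note_off(63): free voice 0 | voices=[- -]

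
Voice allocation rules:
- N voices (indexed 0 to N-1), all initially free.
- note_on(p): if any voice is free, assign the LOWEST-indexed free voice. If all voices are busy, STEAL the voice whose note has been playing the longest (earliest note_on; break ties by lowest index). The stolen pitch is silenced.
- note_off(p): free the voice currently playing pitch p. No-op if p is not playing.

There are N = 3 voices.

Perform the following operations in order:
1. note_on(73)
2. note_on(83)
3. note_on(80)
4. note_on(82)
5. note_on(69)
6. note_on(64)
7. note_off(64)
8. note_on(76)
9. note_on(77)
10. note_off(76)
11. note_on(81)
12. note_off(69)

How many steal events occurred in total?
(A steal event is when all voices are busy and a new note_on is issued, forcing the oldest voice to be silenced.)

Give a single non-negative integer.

Answer: 4

Derivation:
Op 1: note_on(73): voice 0 is free -> assigned | voices=[73 - -]
Op 2: note_on(83): voice 1 is free -> assigned | voices=[73 83 -]
Op 3: note_on(80): voice 2 is free -> assigned | voices=[73 83 80]
Op 4: note_on(82): all voices busy, STEAL voice 0 (pitch 73, oldest) -> assign | voices=[82 83 80]
Op 5: note_on(69): all voices busy, STEAL voice 1 (pitch 83, oldest) -> assign | voices=[82 69 80]
Op 6: note_on(64): all voices busy, STEAL voice 2 (pitch 80, oldest) -> assign | voices=[82 69 64]
Op 7: note_off(64): free voice 2 | voices=[82 69 -]
Op 8: note_on(76): voice 2 is free -> assigned | voices=[82 69 76]
Op 9: note_on(77): all voices busy, STEAL voice 0 (pitch 82, oldest) -> assign | voices=[77 69 76]
Op 10: note_off(76): free voice 2 | voices=[77 69 -]
Op 11: note_on(81): voice 2 is free -> assigned | voices=[77 69 81]
Op 12: note_off(69): free voice 1 | voices=[77 - 81]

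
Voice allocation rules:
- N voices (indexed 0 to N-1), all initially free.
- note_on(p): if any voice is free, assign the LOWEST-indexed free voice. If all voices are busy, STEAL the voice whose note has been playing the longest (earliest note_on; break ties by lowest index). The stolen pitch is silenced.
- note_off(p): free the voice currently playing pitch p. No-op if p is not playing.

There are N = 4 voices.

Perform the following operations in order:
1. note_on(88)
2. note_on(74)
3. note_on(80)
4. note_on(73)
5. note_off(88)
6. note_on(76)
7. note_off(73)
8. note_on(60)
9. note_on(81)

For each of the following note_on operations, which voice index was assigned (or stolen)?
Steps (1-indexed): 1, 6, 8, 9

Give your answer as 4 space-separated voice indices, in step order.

Op 1: note_on(88): voice 0 is free -> assigned | voices=[88 - - -]
Op 2: note_on(74): voice 1 is free -> assigned | voices=[88 74 - -]
Op 3: note_on(80): voice 2 is free -> assigned | voices=[88 74 80 -]
Op 4: note_on(73): voice 3 is free -> assigned | voices=[88 74 80 73]
Op 5: note_off(88): free voice 0 | voices=[- 74 80 73]
Op 6: note_on(76): voice 0 is free -> assigned | voices=[76 74 80 73]
Op 7: note_off(73): free voice 3 | voices=[76 74 80 -]
Op 8: note_on(60): voice 3 is free -> assigned | voices=[76 74 80 60]
Op 9: note_on(81): all voices busy, STEAL voice 1 (pitch 74, oldest) -> assign | voices=[76 81 80 60]

Answer: 0 0 3 1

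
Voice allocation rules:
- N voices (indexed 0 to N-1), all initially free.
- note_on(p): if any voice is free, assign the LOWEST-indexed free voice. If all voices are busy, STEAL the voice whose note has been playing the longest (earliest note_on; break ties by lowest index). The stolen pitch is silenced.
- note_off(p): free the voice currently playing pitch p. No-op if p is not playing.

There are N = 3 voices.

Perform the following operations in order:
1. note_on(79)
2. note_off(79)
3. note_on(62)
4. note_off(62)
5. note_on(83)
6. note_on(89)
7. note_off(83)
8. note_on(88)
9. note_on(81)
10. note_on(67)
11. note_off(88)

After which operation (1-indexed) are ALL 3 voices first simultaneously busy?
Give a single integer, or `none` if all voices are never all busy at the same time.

Op 1: note_on(79): voice 0 is free -> assigned | voices=[79 - -]
Op 2: note_off(79): free voice 0 | voices=[- - -]
Op 3: note_on(62): voice 0 is free -> assigned | voices=[62 - -]
Op 4: note_off(62): free voice 0 | voices=[- - -]
Op 5: note_on(83): voice 0 is free -> assigned | voices=[83 - -]
Op 6: note_on(89): voice 1 is free -> assigned | voices=[83 89 -]
Op 7: note_off(83): free voice 0 | voices=[- 89 -]
Op 8: note_on(88): voice 0 is free -> assigned | voices=[88 89 -]
Op 9: note_on(81): voice 2 is free -> assigned | voices=[88 89 81]
Op 10: note_on(67): all voices busy, STEAL voice 1 (pitch 89, oldest) -> assign | voices=[88 67 81]
Op 11: note_off(88): free voice 0 | voices=[- 67 81]

Answer: 9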